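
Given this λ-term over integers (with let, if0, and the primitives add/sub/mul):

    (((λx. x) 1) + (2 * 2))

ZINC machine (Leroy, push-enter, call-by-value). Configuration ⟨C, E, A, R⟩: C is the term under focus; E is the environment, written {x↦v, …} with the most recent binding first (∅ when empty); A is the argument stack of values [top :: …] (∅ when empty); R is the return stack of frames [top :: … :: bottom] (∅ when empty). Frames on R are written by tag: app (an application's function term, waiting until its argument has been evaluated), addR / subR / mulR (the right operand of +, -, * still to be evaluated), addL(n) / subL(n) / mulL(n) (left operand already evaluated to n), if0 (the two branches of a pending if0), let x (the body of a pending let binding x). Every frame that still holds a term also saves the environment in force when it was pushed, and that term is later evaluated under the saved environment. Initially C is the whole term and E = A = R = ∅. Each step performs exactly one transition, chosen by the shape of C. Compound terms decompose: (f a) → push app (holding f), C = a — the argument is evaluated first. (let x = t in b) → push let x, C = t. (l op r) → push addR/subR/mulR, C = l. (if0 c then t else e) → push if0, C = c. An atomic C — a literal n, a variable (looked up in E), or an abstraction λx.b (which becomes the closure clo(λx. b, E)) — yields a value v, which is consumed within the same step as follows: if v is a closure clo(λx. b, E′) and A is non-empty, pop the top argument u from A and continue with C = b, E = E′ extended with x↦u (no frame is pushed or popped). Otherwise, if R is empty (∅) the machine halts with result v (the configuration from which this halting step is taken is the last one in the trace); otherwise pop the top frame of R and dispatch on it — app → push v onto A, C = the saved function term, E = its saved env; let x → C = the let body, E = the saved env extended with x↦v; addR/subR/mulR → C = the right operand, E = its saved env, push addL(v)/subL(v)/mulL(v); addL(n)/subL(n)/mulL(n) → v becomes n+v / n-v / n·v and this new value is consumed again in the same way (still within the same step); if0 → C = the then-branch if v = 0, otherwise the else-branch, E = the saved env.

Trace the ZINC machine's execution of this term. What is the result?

t=0: [C=(((λx. x) 1) + (2 * 2)) | E=∅ | A=∅ | R=∅]
t=1: [C=((λx. x) 1) | E=∅ | A=∅ | R=[addR]]
t=2: [C=1 | E=∅ | A=∅ | R=[app :: addR]]
t=3: [C=(λx. x) | E=∅ | A=[1] | R=[addR]]
t=4: [C=x | E={x↦1} | A=∅ | R=[addR]]
t=5: [C=(2 * 2) | E=∅ | A=∅ | R=[addL(1)]]
t=6: [C=2 | E=∅ | A=∅ | R=[mulR :: addL(1)]]
t=7: [C=2 | E=∅ | A=∅ | R=[mulL(2) :: addL(1)]]
→ final value 5

Answer: 5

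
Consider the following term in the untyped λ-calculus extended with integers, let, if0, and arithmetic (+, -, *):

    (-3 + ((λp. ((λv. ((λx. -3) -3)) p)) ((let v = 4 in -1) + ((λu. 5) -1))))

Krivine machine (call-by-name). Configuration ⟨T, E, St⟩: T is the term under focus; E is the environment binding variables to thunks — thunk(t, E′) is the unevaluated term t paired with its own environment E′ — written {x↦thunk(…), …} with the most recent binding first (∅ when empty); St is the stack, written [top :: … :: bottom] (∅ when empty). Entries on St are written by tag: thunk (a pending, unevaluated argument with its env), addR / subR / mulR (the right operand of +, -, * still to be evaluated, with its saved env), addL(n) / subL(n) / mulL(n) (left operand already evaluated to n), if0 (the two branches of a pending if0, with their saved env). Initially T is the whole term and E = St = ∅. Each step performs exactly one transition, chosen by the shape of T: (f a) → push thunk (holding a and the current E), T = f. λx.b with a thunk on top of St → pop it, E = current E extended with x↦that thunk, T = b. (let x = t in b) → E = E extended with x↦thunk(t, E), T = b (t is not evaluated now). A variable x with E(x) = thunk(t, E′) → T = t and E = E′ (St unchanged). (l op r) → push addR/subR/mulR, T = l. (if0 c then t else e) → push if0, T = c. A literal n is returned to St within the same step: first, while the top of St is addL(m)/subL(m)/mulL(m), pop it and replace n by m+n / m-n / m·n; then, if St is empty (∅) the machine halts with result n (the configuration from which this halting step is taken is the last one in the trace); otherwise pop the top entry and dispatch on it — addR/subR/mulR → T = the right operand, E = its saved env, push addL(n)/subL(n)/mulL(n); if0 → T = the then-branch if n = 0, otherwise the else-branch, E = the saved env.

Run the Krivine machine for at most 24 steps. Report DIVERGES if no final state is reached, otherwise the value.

0. ⟨T=(-3 + ((λp. ((λv. ((λx. -3) -3)) p)) ((let v = 4 in -1) + ((λu. 5) -1)))); E=∅; St=∅⟩
1. ⟨T=-3; E=∅; St=[addR]⟩
2. ⟨T=((λp. ((λv. ((λx. -3) -3)) p)) ((let v = 4 in -1) + ((λu. 5) -1))); E=∅; St=[addL(-3)]⟩
3. ⟨T=(λp. ((λv. ((λx. -3) -3)) p)); E=∅; St=[thunk :: addL(-3)]⟩
4. ⟨T=((λv. ((λx. -3) -3)) p); E={p↦thunk(((let v = 4 in -1) + ((λu. 5) -1)), ∅)}; St=[addL(-3)]⟩
5. ⟨T=(λv. ((λx. -3) -3)); E={p↦thunk(((let v = 4 in -1) + ((λu. 5) -1)), ∅)}; St=[thunk :: addL(-3)]⟩
6. ⟨T=((λx. -3) -3); E={v↦thunk(p, {p↦thunk(((let v = 4 in -1) + ((λu. 5) -1)), ∅)}), p↦thunk(((let v = 4 in -1) + ((λu. 5) -1)), ∅)}; St=[addL(-3)]⟩
7. ⟨T=(λx. -3); E={v↦thunk(p, {p↦thunk(((let v = 4 in -1) + ((λu. 5) -1)), ∅)}), p↦thunk(((let v = 4 in -1) + ((λu. 5) -1)), ∅)}; St=[thunk :: addL(-3)]⟩
8. ⟨T=-3; E={x↦thunk(-3, {v↦thunk(p, {p↦thunk(((let v = 4 in -1) + ((λu. 5) -1)), ∅)}), p↦thunk(((let v = 4 in -1) + ((λu. 5) -1)), ∅)}), v↦thunk(p, {p↦thunk(((let v = 4 in -1) + ((λu. 5) -1)), ∅)}), p↦thunk(((let v = 4 in -1) + ((λu. 5) -1)), ∅)}; St=[addL(-3)]⟩
→ final value -6

Answer: -6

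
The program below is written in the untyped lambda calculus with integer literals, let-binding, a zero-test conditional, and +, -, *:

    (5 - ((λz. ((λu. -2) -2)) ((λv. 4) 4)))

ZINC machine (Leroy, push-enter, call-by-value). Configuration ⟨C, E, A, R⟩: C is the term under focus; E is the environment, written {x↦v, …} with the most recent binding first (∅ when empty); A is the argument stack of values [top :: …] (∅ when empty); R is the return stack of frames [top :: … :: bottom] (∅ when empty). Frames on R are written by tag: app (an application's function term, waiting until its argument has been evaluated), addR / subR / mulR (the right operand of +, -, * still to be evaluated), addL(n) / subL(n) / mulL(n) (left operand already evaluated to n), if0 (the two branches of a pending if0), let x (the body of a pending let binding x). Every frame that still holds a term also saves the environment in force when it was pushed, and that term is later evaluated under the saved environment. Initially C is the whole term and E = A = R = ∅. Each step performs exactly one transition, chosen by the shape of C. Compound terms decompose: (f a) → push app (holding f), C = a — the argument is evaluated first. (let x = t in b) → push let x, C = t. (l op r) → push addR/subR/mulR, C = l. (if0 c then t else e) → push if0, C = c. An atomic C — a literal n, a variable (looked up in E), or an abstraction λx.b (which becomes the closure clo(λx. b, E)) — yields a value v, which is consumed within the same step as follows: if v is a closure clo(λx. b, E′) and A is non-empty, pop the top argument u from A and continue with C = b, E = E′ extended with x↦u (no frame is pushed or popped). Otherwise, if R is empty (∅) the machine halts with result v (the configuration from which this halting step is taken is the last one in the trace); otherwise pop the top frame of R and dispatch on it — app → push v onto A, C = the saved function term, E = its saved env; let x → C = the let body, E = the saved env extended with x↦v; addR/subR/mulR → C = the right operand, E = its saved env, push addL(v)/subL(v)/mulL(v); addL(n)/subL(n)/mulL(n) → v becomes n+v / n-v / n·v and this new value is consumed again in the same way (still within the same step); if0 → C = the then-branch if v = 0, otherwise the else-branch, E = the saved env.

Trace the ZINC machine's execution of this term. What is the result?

0. <C=(5 - ((λz. ((λu. -2) -2)) ((λv. 4) 4))), E=∅, A=∅, R=∅>
1. <C=5, E=∅, A=∅, R=[subR]>
2. <C=((λz. ((λu. -2) -2)) ((λv. 4) 4)), E=∅, A=∅, R=[subL(5)]>
3. <C=((λv. 4) 4), E=∅, A=∅, R=[app :: subL(5)]>
4. <C=4, E=∅, A=∅, R=[app :: app :: subL(5)]>
5. <C=(λv. 4), E=∅, A=[4], R=[app :: subL(5)]>
6. <C=4, E={v↦4}, A=∅, R=[app :: subL(5)]>
7. <C=(λz. ((λu. -2) -2)), E=∅, A=[4], R=[subL(5)]>
8. <C=((λu. -2) -2), E={z↦4}, A=∅, R=[subL(5)]>
9. <C=-2, E={z↦4}, A=∅, R=[app :: subL(5)]>
10. <C=(λu. -2), E={z↦4}, A=[-2], R=[subL(5)]>
11. <C=-2, E={u↦-2, z↦4}, A=∅, R=[subL(5)]>
→ final value 7

Answer: 7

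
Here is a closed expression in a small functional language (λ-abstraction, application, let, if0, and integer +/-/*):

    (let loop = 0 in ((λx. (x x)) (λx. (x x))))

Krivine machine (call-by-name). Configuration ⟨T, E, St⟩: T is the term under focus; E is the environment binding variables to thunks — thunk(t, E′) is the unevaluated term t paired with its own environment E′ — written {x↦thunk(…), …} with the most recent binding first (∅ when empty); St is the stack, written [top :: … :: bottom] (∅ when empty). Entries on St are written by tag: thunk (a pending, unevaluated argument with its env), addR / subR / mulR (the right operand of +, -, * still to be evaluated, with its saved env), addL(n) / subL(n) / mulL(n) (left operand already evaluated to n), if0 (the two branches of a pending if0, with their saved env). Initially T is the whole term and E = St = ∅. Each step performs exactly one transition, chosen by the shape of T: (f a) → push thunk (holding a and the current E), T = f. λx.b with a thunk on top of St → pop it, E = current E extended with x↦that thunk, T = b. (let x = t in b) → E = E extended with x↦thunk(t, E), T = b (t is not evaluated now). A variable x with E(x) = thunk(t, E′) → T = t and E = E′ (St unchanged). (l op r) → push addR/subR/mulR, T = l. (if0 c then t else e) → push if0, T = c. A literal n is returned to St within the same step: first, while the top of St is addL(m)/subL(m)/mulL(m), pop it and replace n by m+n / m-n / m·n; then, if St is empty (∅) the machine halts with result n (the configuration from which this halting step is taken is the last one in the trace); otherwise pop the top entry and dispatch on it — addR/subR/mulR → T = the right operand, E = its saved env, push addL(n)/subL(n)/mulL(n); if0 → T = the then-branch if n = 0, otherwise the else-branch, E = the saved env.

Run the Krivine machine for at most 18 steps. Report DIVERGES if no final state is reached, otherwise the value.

t=0: [T=(let loop = 0 in ((λx. (x x)) (λx. (x x)))) | E=∅ | St=∅]
t=1: [T=((λx. (x x)) (λx. (x x))) | E={loop↦thunk(0, ∅)} | St=∅]
t=2: [T=(λx. (x x)) | E={loop↦thunk(0, ∅)} | St=[thunk]]
t=3: [T=(x x) | E={x↦thunk((λx. (x x)), {loop↦thunk(0, ∅)}), loop↦thunk(0, ∅)} | St=∅]
t=4: [T=x | E={x↦thunk((λx. (x x)), {loop↦thunk(0, ∅)}), loop↦thunk(0, ∅)} | St=[thunk]]
t=5: [T=(λx. (x x)) | E={loop↦thunk(0, ∅)} | St=[thunk]]
t=6: [T=(x x) | E={x↦thunk(x, {x↦thunk((λx. (x x)), {loop↦thunk(0, ∅)}), loop↦thunk(0, ∅)}), loop↦thunk(0, ∅)} | St=∅]
t=7: [T=x | E={x↦thunk(x, {x↦thunk((λx. (x x)), {loop↦thunk(0, ∅)}), loop↦thunk(0, ∅)}), loop↦thunk(0, ∅)} | St=[thunk]]
t=8: [T=x | E={x↦thunk((λx. (x x)), {loop↦thunk(0, ∅)}), loop↦thunk(0, ∅)} | St=[thunk]]
t=9: [T=(λx. (x x)) | E={loop↦thunk(0, ∅)} | St=[thunk]]
t=10: [T=(x x) | E={x↦thunk(x, {x↦thunk(x, {x↦thunk((λx. (x x)), {loop↦thunk(0, ∅)}), loop↦thunk(0, ∅)}), loop↦thunk(0, ∅)}), loop↦thunk(0, ∅)} | St=∅]
t=11: [T=x | E={x↦thunk(x, {x↦thunk(x, {x↦thunk((λx. (x x)), {loop↦thunk(0, ∅)}), loop↦thunk(0, ∅)}), loop↦thunk(0, ∅)}), loop↦thunk(0, ∅)} | St=[thunk]]
t=12: [T=x | E={x↦thunk(x, {x↦thunk((λx. (x x)), {loop↦thunk(0, ∅)}), loop↦thunk(0, ∅)}), loop↦thunk(0, ∅)} | St=[thunk]]
t=13: [T=x | E={x↦thunk((λx. (x x)), {loop↦thunk(0, ∅)}), loop↦thunk(0, ∅)} | St=[thunk]]
t=14: [T=(λx. (x x)) | E={loop↦thunk(0, ∅)} | St=[thunk]]
t=15: [T=(x x) | E={x↦thunk(x, {x↦thunk(x, {x↦thunk(x, {x↦thunk((λx. (x x)), {loop↦thunk(0, ∅)}), loop↦thunk(0, ∅)}), loop↦thunk(0, ∅)}), loop↦thunk(0, ∅)}), loop↦thunk(0, ∅)} | St=∅]
t=16: [T=x | E={x↦thunk(x, {x↦thunk(x, {x↦thunk(x, {x↦thunk((λx. (x x)), {loop↦thunk(0, ∅)}), loop↦thunk(0, ∅)}), loop↦thunk(0, ∅)}), loop↦thunk(0, ∅)}), loop↦thunk(0, ∅)} | St=[thunk]]
t=17: [T=x | E={x↦thunk(x, {x↦thunk(x, {x↦thunk((λx. (x x)), {loop↦thunk(0, ∅)}), loop↦thunk(0, ∅)}), loop↦thunk(0, ∅)}), loop↦thunk(0, ∅)} | St=[thunk]]
t=18: [T=x | E={x↦thunk(x, {x↦thunk((λx. (x x)), {loop↦thunk(0, ∅)}), loop↦thunk(0, ∅)}), loop↦thunk(0, ∅)} | St=[thunk]]
→ 18 transitions taken and the configuration is still not final: no result within 18 steps

Answer: DIVERGES (no final state within 18 steps)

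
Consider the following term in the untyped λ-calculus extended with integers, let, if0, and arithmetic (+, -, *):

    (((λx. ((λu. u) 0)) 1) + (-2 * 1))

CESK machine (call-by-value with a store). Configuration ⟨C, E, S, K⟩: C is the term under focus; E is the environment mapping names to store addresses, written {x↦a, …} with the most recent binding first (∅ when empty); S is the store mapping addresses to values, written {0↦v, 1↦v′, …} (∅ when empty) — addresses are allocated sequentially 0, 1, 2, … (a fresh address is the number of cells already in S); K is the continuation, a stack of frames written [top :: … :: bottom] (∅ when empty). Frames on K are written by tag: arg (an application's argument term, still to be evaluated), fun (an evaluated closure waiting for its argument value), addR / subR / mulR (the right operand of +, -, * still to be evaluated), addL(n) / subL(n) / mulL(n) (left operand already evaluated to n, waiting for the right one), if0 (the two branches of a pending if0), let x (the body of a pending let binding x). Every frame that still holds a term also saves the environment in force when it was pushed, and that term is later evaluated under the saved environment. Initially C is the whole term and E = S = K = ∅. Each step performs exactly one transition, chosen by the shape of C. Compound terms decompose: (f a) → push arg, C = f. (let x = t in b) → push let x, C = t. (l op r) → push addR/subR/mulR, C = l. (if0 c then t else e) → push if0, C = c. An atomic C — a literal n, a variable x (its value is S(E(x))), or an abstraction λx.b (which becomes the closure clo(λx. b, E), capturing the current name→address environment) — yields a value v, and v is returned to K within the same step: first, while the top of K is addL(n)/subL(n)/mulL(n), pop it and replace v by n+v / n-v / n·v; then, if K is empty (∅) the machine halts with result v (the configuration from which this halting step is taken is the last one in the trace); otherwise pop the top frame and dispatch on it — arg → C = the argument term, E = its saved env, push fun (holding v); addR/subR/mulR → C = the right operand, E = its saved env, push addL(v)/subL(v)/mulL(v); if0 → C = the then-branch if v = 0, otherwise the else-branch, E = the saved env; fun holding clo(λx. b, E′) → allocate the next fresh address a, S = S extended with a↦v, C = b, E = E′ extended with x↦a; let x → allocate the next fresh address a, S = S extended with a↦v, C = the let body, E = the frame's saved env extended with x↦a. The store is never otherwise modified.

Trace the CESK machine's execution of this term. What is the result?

t=0: ⟨C=(((λx. ((λu. u) 0)) 1) + (-2 * 1)); E=∅; S=∅; K=∅⟩
t=1: ⟨C=((λx. ((λu. u) 0)) 1); E=∅; S=∅; K=[addR]⟩
t=2: ⟨C=(λx. ((λu. u) 0)); E=∅; S=∅; K=[arg :: addR]⟩
t=3: ⟨C=1; E=∅; S=∅; K=[fun :: addR]⟩
t=4: ⟨C=((λu. u) 0); E={x↦0}; S={0↦1}; K=[addR]⟩
t=5: ⟨C=(λu. u); E={x↦0}; S={0↦1}; K=[arg :: addR]⟩
t=6: ⟨C=0; E={x↦0}; S={0↦1}; K=[fun :: addR]⟩
t=7: ⟨C=u; E={u↦1, x↦0}; S={0↦1, 1↦0}; K=[addR]⟩
t=8: ⟨C=(-2 * 1); E=∅; S={0↦1, 1↦0}; K=[addL(0)]⟩
t=9: ⟨C=-2; E=∅; S={0↦1, 1↦0}; K=[mulR :: addL(0)]⟩
t=10: ⟨C=1; E=∅; S={0↦1, 1↦0}; K=[mulL(-2) :: addL(0)]⟩
→ final value -2

Answer: -2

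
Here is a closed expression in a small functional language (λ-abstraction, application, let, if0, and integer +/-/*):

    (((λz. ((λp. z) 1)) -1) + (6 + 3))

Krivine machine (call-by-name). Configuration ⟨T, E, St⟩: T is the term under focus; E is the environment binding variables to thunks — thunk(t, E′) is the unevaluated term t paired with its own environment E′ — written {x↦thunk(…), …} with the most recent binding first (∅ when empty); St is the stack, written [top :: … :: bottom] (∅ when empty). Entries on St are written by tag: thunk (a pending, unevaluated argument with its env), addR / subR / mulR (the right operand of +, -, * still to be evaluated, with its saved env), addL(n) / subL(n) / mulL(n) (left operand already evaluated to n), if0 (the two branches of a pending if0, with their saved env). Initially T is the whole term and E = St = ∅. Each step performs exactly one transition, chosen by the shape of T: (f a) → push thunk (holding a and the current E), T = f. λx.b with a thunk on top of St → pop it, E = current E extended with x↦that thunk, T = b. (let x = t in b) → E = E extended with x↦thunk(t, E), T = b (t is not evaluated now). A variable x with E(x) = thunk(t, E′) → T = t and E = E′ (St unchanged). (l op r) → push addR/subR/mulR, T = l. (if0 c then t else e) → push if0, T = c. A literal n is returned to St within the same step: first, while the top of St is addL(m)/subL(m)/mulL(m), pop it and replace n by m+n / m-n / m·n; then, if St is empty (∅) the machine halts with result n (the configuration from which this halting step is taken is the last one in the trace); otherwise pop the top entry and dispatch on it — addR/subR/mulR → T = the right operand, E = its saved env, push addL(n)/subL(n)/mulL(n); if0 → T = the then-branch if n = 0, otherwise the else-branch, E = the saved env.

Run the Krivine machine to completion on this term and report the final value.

t=0: ⟨T=(((λz. ((λp. z) 1)) -1) + (6 + 3)); E=∅; St=∅⟩
t=1: ⟨T=((λz. ((λp. z) 1)) -1); E=∅; St=[addR]⟩
t=2: ⟨T=(λz. ((λp. z) 1)); E=∅; St=[thunk :: addR]⟩
t=3: ⟨T=((λp. z) 1); E={z↦thunk(-1, ∅)}; St=[addR]⟩
t=4: ⟨T=(λp. z); E={z↦thunk(-1, ∅)}; St=[thunk :: addR]⟩
t=5: ⟨T=z; E={p↦thunk(1, {z↦thunk(-1, ∅)}), z↦thunk(-1, ∅)}; St=[addR]⟩
t=6: ⟨T=-1; E=∅; St=[addR]⟩
t=7: ⟨T=(6 + 3); E=∅; St=[addL(-1)]⟩
t=8: ⟨T=6; E=∅; St=[addR :: addL(-1)]⟩
t=9: ⟨T=3; E=∅; St=[addL(6) :: addL(-1)]⟩
→ final value 8

Answer: 8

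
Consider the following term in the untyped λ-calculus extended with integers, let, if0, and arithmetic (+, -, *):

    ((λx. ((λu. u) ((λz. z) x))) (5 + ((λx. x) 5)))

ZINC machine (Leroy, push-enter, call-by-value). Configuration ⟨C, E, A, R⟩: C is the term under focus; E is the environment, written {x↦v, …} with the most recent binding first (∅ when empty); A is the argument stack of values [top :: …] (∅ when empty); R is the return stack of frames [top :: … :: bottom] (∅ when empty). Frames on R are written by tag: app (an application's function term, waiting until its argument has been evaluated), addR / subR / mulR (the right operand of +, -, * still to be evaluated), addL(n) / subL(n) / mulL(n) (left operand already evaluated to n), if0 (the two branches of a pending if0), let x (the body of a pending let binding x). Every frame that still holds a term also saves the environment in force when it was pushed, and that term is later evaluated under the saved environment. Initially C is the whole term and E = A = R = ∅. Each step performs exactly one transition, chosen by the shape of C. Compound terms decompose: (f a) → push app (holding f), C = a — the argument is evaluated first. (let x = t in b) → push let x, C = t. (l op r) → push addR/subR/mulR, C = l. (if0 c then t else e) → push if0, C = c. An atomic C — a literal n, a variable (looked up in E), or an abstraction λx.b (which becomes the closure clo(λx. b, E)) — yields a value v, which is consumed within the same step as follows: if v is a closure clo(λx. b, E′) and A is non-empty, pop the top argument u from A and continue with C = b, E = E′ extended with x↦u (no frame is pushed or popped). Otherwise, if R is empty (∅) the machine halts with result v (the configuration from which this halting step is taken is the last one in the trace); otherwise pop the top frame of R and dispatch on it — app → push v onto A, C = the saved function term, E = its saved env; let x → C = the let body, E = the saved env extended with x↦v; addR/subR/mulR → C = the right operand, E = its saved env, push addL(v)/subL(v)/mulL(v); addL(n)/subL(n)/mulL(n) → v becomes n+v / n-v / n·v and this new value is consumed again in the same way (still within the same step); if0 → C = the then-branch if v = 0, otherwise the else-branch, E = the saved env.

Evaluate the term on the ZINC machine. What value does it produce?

Answer: 10

Derivation:
t=0: ⟨C=((λx. ((λu. u) ((λz. z) x))) (5 + ((λx. x) 5))); E=∅; A=∅; R=∅⟩
t=1: ⟨C=(5 + ((λx. x) 5)); E=∅; A=∅; R=[app]⟩
t=2: ⟨C=5; E=∅; A=∅; R=[addR :: app]⟩
t=3: ⟨C=((λx. x) 5); E=∅; A=∅; R=[addL(5) :: app]⟩
t=4: ⟨C=5; E=∅; A=∅; R=[app :: addL(5) :: app]⟩
t=5: ⟨C=(λx. x); E=∅; A=[5]; R=[addL(5) :: app]⟩
t=6: ⟨C=x; E={x↦5}; A=∅; R=[addL(5) :: app]⟩
t=7: ⟨C=(λx. ((λu. u) ((λz. z) x))); E=∅; A=[10]; R=∅⟩
t=8: ⟨C=((λu. u) ((λz. z) x)); E={x↦10}; A=∅; R=∅⟩
t=9: ⟨C=((λz. z) x); E={x↦10}; A=∅; R=[app]⟩
t=10: ⟨C=x; E={x↦10}; A=∅; R=[app :: app]⟩
t=11: ⟨C=(λz. z); E={x↦10}; A=[10]; R=[app]⟩
t=12: ⟨C=z; E={z↦10, x↦10}; A=∅; R=[app]⟩
t=13: ⟨C=(λu. u); E={x↦10}; A=[10]; R=∅⟩
t=14: ⟨C=u; E={u↦10, x↦10}; A=∅; R=∅⟩
→ final value 10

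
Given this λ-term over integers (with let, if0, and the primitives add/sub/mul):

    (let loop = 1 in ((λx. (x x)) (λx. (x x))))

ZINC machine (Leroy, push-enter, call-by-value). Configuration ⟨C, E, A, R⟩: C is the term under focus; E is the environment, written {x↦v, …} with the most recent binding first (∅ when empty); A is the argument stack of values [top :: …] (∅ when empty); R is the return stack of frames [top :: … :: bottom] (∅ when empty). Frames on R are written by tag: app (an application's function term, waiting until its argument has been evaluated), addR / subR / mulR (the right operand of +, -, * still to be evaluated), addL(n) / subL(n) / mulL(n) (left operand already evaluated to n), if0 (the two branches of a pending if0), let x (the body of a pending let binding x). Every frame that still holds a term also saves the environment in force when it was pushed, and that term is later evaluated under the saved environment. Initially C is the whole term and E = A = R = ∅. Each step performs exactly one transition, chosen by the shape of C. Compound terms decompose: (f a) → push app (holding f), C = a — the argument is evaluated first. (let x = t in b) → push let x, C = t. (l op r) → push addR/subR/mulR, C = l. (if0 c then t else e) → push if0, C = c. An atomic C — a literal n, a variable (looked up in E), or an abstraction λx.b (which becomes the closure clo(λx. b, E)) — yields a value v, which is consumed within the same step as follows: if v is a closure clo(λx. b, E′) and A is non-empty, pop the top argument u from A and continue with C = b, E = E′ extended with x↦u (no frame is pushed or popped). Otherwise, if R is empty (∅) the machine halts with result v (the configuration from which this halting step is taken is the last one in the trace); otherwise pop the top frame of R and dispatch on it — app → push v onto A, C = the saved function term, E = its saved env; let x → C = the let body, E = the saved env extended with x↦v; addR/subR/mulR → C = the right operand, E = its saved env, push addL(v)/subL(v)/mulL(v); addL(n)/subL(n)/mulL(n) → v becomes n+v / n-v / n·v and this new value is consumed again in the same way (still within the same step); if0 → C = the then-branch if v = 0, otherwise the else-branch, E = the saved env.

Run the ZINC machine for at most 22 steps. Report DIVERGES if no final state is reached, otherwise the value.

t=0: [C=(let loop = 1 in ((λx. (x x)) (λx. (x x)))) | E=∅ | A=∅ | R=∅]
t=1: [C=1 | E=∅ | A=∅ | R=[let loop]]
t=2: [C=((λx. (x x)) (λx. (x x))) | E={loop↦1} | A=∅ | R=∅]
t=3: [C=(λx. (x x)) | E={loop↦1} | A=∅ | R=[app]]
t=4: [C=(λx. (x x)) | E={loop↦1} | A=[clo(λx. (x x), {loop↦1})] | R=∅]
t=5: [C=(x x) | E={x↦clo(λx. (x x), {loop↦1}), loop↦1} | A=∅ | R=∅]
t=6: [C=x | E={x↦clo(λx. (x x), {loop↦1}), loop↦1} | A=∅ | R=[app]]
t=7: [C=x | E={x↦clo(λx. (x x), {loop↦1}), loop↦1} | A=[clo(λx. (x x), {loop↦1})] | R=∅]
… configuration repeats with period 3 (steps 5–7 recur indefinitely) …

Answer: DIVERGES (no final state within 22 steps)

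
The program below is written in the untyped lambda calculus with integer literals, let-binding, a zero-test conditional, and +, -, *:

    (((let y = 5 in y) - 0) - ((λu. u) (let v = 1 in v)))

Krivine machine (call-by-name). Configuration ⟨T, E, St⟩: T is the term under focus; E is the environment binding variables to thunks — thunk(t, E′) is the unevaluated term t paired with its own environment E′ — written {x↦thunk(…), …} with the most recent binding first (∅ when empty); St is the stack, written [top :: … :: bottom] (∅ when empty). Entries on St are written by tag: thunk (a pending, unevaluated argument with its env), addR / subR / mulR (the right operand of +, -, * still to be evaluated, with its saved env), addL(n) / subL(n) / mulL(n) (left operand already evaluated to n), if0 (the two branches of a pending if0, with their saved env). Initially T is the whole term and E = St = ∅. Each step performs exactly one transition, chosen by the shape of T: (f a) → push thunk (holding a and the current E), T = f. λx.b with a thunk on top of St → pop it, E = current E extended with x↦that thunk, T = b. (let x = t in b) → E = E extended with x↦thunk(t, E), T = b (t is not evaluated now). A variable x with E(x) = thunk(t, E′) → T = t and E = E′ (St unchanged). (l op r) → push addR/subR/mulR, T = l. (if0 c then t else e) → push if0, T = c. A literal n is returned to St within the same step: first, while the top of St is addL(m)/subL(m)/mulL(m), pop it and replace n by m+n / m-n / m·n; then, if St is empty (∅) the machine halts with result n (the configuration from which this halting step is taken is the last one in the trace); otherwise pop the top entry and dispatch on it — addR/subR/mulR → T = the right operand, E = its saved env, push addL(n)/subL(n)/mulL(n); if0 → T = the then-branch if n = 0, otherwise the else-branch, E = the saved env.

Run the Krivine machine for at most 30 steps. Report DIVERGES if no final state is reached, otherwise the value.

0. ⟨T=(((let y = 5 in y) - 0) - ((λu. u) (let v = 1 in v))); E=∅; St=∅⟩
1. ⟨T=((let y = 5 in y) - 0); E=∅; St=[subR]⟩
2. ⟨T=(let y = 5 in y); E=∅; St=[subR :: subR]⟩
3. ⟨T=y; E={y↦thunk(5, ∅)}; St=[subR :: subR]⟩
4. ⟨T=5; E=∅; St=[subR :: subR]⟩
5. ⟨T=0; E=∅; St=[subL(5) :: subR]⟩
6. ⟨T=((λu. u) (let v = 1 in v)); E=∅; St=[subL(5)]⟩
7. ⟨T=(λu. u); E=∅; St=[thunk :: subL(5)]⟩
8. ⟨T=u; E={u↦thunk((let v = 1 in v), ∅)}; St=[subL(5)]⟩
9. ⟨T=(let v = 1 in v); E=∅; St=[subL(5)]⟩
10. ⟨T=v; E={v↦thunk(1, ∅)}; St=[subL(5)]⟩
11. ⟨T=1; E=∅; St=[subL(5)]⟩
→ final value 4

Answer: 4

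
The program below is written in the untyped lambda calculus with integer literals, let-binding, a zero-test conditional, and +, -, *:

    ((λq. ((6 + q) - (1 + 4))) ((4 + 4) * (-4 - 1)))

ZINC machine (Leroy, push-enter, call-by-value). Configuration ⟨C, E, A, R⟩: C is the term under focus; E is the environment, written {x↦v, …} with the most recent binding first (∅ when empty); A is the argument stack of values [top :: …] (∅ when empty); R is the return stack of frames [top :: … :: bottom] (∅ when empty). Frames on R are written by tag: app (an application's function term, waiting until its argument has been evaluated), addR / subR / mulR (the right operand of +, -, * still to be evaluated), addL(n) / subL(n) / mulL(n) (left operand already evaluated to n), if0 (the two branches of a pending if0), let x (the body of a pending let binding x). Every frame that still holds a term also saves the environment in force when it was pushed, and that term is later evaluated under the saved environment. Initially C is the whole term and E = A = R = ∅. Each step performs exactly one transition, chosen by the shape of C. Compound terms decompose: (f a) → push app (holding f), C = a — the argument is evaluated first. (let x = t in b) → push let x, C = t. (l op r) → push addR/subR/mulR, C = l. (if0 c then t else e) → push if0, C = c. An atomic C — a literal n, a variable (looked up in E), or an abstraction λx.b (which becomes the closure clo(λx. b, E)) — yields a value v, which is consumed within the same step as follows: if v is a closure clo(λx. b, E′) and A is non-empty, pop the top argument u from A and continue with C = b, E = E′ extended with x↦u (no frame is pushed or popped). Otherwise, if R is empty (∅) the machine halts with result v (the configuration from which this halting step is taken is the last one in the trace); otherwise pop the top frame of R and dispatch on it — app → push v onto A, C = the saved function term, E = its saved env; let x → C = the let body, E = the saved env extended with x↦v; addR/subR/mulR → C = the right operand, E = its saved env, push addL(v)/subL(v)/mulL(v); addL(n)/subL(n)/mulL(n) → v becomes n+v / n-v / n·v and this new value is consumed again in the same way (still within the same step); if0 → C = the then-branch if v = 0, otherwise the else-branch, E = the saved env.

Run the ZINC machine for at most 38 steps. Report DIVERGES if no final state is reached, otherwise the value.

Answer: -39

Derivation:
0. ⟨C=((λq. ((6 + q) - (1 + 4))) ((4 + 4) * (-4 - 1))); E=∅; A=∅; R=∅⟩
1. ⟨C=((4 + 4) * (-4 - 1)); E=∅; A=∅; R=[app]⟩
2. ⟨C=(4 + 4); E=∅; A=∅; R=[mulR :: app]⟩
3. ⟨C=4; E=∅; A=∅; R=[addR :: mulR :: app]⟩
4. ⟨C=4; E=∅; A=∅; R=[addL(4) :: mulR :: app]⟩
5. ⟨C=(-4 - 1); E=∅; A=∅; R=[mulL(8) :: app]⟩
6. ⟨C=-4; E=∅; A=∅; R=[subR :: mulL(8) :: app]⟩
7. ⟨C=1; E=∅; A=∅; R=[subL(-4) :: mulL(8) :: app]⟩
8. ⟨C=(λq. ((6 + q) - (1 + 4))); E=∅; A=[-40]; R=∅⟩
9. ⟨C=((6 + q) - (1 + 4)); E={q↦-40}; A=∅; R=∅⟩
10. ⟨C=(6 + q); E={q↦-40}; A=∅; R=[subR]⟩
11. ⟨C=6; E={q↦-40}; A=∅; R=[addR :: subR]⟩
12. ⟨C=q; E={q↦-40}; A=∅; R=[addL(6) :: subR]⟩
13. ⟨C=(1 + 4); E={q↦-40}; A=∅; R=[subL(-34)]⟩
14. ⟨C=1; E={q↦-40}; A=∅; R=[addR :: subL(-34)]⟩
15. ⟨C=4; E={q↦-40}; A=∅; R=[addL(1) :: subL(-34)]⟩
→ final value -39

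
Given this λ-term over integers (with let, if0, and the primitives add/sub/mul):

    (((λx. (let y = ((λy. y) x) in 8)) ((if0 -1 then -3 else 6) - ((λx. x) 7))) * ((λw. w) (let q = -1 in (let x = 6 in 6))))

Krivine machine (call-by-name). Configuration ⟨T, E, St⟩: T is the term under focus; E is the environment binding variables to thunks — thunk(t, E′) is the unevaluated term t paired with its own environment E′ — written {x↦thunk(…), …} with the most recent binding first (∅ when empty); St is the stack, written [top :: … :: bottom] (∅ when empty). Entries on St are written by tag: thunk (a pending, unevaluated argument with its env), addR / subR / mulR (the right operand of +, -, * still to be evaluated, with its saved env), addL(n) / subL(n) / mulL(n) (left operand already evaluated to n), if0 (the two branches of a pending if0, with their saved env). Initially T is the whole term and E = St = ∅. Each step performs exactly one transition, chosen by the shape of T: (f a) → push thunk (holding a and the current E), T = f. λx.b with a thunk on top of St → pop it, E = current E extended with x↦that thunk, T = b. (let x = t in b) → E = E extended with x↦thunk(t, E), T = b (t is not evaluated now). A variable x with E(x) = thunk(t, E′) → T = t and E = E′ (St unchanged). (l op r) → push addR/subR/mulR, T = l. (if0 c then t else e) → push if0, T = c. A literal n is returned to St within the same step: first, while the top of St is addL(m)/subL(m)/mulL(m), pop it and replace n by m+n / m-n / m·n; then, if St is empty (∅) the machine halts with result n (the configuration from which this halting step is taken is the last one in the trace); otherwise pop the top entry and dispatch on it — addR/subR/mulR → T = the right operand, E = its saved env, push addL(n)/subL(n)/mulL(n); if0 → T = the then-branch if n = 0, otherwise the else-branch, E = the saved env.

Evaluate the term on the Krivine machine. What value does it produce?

Answer: 48

Machine steps:
0. <T=(((λx. (let y = ((λy. y) x) in 8)) ((if0 -1 then -3 else 6) - ((λx. x) 7))) * ((λw. w) (let q = -1 in (let x = 6 in 6)))), E=∅, St=∅>
1. <T=((λx. (let y = ((λy. y) x) in 8)) ((if0 -1 then -3 else 6) - ((λx. x) 7))), E=∅, St=[mulR]>
2. <T=(λx. (let y = ((λy. y) x) in 8)), E=∅, St=[thunk :: mulR]>
3. <T=(let y = ((λy. y) x) in 8), E={x↦thunk(((if0 -1 then -3 else 6) - ((λx. x) 7)), ∅)}, St=[mulR]>
4. <T=8, E={y↦thunk(((λy. y) x), {x↦thunk(((if0 -1 then -3 else 6) - ((λx. x) 7)), ∅)}), x↦thunk(((if0 -1 then -3 else 6) - ((λx. x) 7)), ∅)}, St=[mulR]>
5. <T=((λw. w) (let q = -1 in (let x = 6 in 6))), E=∅, St=[mulL(8)]>
6. <T=(λw. w), E=∅, St=[thunk :: mulL(8)]>
7. <T=w, E={w↦thunk((let q = -1 in (let x = 6 in 6)), ∅)}, St=[mulL(8)]>
8. <T=(let q = -1 in (let x = 6 in 6)), E=∅, St=[mulL(8)]>
9. <T=(let x = 6 in 6), E={q↦thunk(-1, ∅)}, St=[mulL(8)]>
10. <T=6, E={x↦thunk(6, {q↦thunk(-1, ∅)}), q↦thunk(-1, ∅)}, St=[mulL(8)]>
→ final value 48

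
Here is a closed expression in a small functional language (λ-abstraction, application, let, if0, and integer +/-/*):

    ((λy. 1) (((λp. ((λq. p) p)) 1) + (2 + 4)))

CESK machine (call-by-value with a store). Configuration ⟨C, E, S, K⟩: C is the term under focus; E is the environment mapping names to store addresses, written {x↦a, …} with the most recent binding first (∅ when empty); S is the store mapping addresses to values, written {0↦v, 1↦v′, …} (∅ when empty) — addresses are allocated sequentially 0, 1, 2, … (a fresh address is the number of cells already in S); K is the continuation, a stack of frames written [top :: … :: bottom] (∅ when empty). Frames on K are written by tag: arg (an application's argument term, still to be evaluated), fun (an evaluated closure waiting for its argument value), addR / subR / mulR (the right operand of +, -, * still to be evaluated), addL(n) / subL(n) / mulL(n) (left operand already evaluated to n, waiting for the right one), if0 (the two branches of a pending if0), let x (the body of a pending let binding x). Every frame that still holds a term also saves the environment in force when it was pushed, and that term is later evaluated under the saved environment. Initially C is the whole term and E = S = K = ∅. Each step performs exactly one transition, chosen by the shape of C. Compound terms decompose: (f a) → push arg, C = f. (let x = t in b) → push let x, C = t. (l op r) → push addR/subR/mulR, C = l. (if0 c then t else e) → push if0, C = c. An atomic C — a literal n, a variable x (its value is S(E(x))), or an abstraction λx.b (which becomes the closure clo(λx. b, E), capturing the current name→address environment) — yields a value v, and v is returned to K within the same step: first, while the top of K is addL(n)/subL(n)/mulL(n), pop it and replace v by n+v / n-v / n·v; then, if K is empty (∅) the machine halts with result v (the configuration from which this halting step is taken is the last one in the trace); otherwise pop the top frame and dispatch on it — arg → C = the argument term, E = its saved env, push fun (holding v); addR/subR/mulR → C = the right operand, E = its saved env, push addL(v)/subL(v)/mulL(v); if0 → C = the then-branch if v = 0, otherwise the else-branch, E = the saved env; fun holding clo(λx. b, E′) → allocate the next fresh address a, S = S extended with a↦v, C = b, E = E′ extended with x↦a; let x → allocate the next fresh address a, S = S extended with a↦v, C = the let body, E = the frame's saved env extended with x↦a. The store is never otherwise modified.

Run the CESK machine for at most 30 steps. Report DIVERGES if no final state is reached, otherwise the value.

t=0: <C=((λy. 1) (((λp. ((λq. p) p)) 1) + (2 + 4))), E=∅, S=∅, K=∅>
t=1: <C=(λy. 1), E=∅, S=∅, K=[arg]>
t=2: <C=(((λp. ((λq. p) p)) 1) + (2 + 4)), E=∅, S=∅, K=[fun]>
t=3: <C=((λp. ((λq. p) p)) 1), E=∅, S=∅, K=[addR :: fun]>
t=4: <C=(λp. ((λq. p) p)), E=∅, S=∅, K=[arg :: addR :: fun]>
t=5: <C=1, E=∅, S=∅, K=[fun :: addR :: fun]>
t=6: <C=((λq. p) p), E={p↦0}, S={0↦1}, K=[addR :: fun]>
t=7: <C=(λq. p), E={p↦0}, S={0↦1}, K=[arg :: addR :: fun]>
t=8: <C=p, E={p↦0}, S={0↦1}, K=[fun :: addR :: fun]>
t=9: <C=p, E={q↦1, p↦0}, S={0↦1, 1↦1}, K=[addR :: fun]>
t=10: <C=(2 + 4), E=∅, S={0↦1, 1↦1}, K=[addL(1) :: fun]>
t=11: <C=2, E=∅, S={0↦1, 1↦1}, K=[addR :: addL(1) :: fun]>
t=12: <C=4, E=∅, S={0↦1, 1↦1}, K=[addL(2) :: addL(1) :: fun]>
t=13: <C=1, E={y↦2}, S={0↦1, 1↦1, 2↦7}, K=∅>
→ final value 1

Answer: 1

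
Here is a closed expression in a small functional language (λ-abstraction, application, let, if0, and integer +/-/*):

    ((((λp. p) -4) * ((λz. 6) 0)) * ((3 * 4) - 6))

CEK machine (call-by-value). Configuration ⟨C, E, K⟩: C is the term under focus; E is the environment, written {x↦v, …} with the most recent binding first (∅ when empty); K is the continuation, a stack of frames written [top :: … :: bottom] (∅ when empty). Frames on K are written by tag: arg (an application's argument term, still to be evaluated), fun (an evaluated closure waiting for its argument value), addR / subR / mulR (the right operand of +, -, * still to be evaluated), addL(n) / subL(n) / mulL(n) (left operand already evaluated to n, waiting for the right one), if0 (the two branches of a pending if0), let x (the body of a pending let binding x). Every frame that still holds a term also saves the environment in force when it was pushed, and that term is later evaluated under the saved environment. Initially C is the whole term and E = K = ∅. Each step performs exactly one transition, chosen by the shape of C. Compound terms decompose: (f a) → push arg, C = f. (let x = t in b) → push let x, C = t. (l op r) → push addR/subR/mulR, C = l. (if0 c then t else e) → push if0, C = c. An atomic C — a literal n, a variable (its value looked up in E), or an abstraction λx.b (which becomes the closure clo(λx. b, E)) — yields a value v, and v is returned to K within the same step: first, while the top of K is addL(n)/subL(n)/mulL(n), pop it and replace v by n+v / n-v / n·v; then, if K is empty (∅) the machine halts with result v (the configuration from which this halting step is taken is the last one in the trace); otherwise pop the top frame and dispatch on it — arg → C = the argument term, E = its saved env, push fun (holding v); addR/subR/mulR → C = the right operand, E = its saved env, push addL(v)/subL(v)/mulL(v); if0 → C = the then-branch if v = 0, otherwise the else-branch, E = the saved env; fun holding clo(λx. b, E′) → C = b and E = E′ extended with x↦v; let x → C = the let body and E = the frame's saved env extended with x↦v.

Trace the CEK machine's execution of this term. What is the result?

0. <C=((((λp. p) -4) * ((λz. 6) 0)) * ((3 * 4) - 6)), E=∅, K=∅>
1. <C=(((λp. p) -4) * ((λz. 6) 0)), E=∅, K=[mulR]>
2. <C=((λp. p) -4), E=∅, K=[mulR :: mulR]>
3. <C=(λp. p), E=∅, K=[arg :: mulR :: mulR]>
4. <C=-4, E=∅, K=[fun :: mulR :: mulR]>
5. <C=p, E={p↦-4}, K=[mulR :: mulR]>
6. <C=((λz. 6) 0), E=∅, K=[mulL(-4) :: mulR]>
7. <C=(λz. 6), E=∅, K=[arg :: mulL(-4) :: mulR]>
8. <C=0, E=∅, K=[fun :: mulL(-4) :: mulR]>
9. <C=6, E={z↦0}, K=[mulL(-4) :: mulR]>
10. <C=((3 * 4) - 6), E=∅, K=[mulL(-24)]>
11. <C=(3 * 4), E=∅, K=[subR :: mulL(-24)]>
12. <C=3, E=∅, K=[mulR :: subR :: mulL(-24)]>
13. <C=4, E=∅, K=[mulL(3) :: subR :: mulL(-24)]>
14. <C=6, E=∅, K=[subL(12) :: mulL(-24)]>
→ final value -144

Answer: -144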